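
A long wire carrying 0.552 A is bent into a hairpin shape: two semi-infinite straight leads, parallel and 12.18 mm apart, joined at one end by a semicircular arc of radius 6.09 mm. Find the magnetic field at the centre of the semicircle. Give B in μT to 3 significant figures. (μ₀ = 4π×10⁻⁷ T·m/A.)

The semicircular arc contributes B_arc = μ₀I·π/(4πR) = μ₀I/(4R) = 2.85×10⁻⁵ T.
Each semi-infinite lead is at perpendicular distance R = 0.00609 m from the centre, with the perpendicular foot at its near end, so it contributes μ₀I/(4πR); both point the same way, together 1.81×10⁻⁵ T.
Arc and leads all point the same direction: B = 2.85×10⁻⁵ + 1.81×10⁻⁵ = 4.66×10⁻⁵ T.

B ≈ 46.6 μT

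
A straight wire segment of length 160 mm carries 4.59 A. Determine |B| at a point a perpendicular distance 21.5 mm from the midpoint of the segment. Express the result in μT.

B ≈ 41.2 μT

For a finite straight segment, B = (μ₀I/4πd)(sinθ₁ + sinθ₂), where θ₁, θ₂ are the angles from the perpendicular to each end.
The perpendicular from the point meets the wire at its midpoint, so each end is L/2 = 0.08 m away along the wire.
sinθ₁ = 0.08/√(0.08²+0.0215²) = 0.9657; sinθ₂ = 0.08/√(0.08²+0.0215²) = 0.9657.
B = (4π×10⁻⁷ × 4.59) / (4π × 0.0215) × (0.9657 + 0.9657) = 4.12×10⁻⁵ T.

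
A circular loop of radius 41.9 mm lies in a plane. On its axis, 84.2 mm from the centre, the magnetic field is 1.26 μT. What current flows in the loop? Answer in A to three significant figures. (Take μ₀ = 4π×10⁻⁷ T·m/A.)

On the axis of a loop, B = μ₀IR²/[2(R²+z²)^(3/2)], so I = 2B(R²+z²)^(3/2)/(μ₀R²).
R² + z² = 0.001756 + 0.00709 = 0.008845 m²; raised to 3/2 gives 8.32×10⁻⁴ m³.
I = 2 × 1.26×10⁻⁶ × 8.32×10⁻⁴ / (1.26×10⁻⁶ × 0.001756) = 0.950 A.

I ≈ 0.950 A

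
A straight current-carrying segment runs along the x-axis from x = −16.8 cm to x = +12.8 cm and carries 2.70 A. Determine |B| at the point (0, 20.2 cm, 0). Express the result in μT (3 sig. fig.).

For a finite straight segment, B = (μ₀I/4πd)(sinθ₁ + sinθ₂), where θ₁, θ₂ are the angles from the perpendicular to each end.
The perpendicular distance is d = 0.202 m; the end-offsets along the wire are a = 0.168 m and b = 0.128 m.
sinθ₁ = 0.168/√(0.168²+0.202²) = 0.6394; sinθ₂ = 0.128/√(0.128²+0.202²) = 0.5353.
B = (4π×10⁻⁷ × 2.70) / (4π × 0.202) × (0.6394 + 0.5353) = 1.57×10⁻⁶ T.

B ≈ 1.57 μT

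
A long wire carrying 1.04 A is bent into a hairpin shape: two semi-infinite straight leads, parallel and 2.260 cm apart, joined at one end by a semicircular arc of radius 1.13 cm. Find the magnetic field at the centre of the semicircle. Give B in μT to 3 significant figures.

The semicircular arc contributes B_arc = μ₀I·π/(4πR) = μ₀I/(4R) = 2.89×10⁻⁵ T.
Each semi-infinite lead is at perpendicular distance R = 0.0113 m from the centre, with the perpendicular foot at its near end, so it contributes μ₀I/(4πR); both point the same way, together 1.84×10⁻⁵ T.
Arc and leads all point the same direction: B = 2.89×10⁻⁵ + 1.84×10⁻⁵ = 4.73×10⁻⁵ T.

B ≈ 47.3 μT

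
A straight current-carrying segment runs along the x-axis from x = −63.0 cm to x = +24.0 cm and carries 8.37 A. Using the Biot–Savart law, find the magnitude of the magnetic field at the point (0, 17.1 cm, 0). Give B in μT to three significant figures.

For a finite straight segment, B = (μ₀I/4πd)(sinθ₁ + sinθ₂), where θ₁, θ₂ are the angles from the perpendicular to each end.
The perpendicular distance is d = 0.171 m; the end-offsets along the wire are a = 0.63 m and b = 0.24 m.
sinθ₁ = 0.63/√(0.63²+0.171²) = 0.9651; sinθ₂ = 0.24/√(0.24²+0.171²) = 0.8144.
B = (4π×10⁻⁷ × 8.37) / (4π × 0.171) × (0.9651 + 0.8144) = 8.71×10⁻⁶ T.

B ≈ 8.71 μT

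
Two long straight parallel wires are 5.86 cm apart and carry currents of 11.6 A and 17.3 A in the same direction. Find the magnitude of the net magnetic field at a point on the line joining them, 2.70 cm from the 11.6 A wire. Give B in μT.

Each long wire gives B = μ₀I/(2πd). Distances are d₁ = 0.027 m and d₂ = 0.0316 m.
B₁ = 8.59×10⁻⁵ T, B₂ = 1.09×10⁻⁴ T.
Between parallel currents the two contributions point in opposite directions, so they subtract. B = |B₁ − B₂| = |8.59×10⁻⁵ − 1.09×10⁻⁴| = 2.36×10⁻⁵ T.

B ≈ 23.6 μT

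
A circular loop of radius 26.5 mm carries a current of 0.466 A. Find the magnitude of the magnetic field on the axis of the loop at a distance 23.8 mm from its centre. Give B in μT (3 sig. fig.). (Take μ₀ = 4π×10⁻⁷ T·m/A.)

On the axis of a circular loop, B = μ₀IR² / [2(R²+z²)^(3/2)].
R² + z² = (0.0265)² + (0.0238)² = 0.001269 m², and (R²+z²)^(3/2) = 4.52×10⁻⁵ m³.
B = (4π×10⁻⁷ × 0.466 × 0.0007022) / (2 × 4.52×10⁻⁵) = 4.55×10⁻⁶ T.

B ≈ 4.55 μT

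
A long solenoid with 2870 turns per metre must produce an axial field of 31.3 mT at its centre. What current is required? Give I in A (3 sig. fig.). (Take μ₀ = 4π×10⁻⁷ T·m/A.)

I ≈ 8.68 A

Inside a long solenoid B = μ₀nI with n = 2870 m⁻¹, so I = B/(μ₀n).
I = 3.13×10⁻² / (4π×10⁻⁷ × 2870) = 8.68 A.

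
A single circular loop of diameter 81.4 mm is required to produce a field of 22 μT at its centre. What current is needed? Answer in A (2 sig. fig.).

At the centre of a circular loop B = μ₀I/(2R), so I = 2RB/μ₀.
With R = 0.0407 m, I = 2 × 0.0407 × 2.20×10⁻⁵ / (4π×10⁻⁷) = 1.43 A.

I ≈ 1.4 A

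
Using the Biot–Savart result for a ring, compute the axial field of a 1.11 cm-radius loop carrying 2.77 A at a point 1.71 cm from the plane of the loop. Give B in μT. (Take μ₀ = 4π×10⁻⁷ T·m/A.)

B ≈ 25.3 μT

On the axis of a circular loop, B = μ₀IR² / [2(R²+z²)^(3/2)].
R² + z² = (0.0111)² + (0.0171)² = 0.0004156 m², and (R²+z²)^(3/2) = 8.47×10⁻⁶ m³.
B = (4π×10⁻⁷ × 2.77 × 0.0001232) / (2 × 8.47×10⁻⁶) = 2.53×10⁻⁵ T.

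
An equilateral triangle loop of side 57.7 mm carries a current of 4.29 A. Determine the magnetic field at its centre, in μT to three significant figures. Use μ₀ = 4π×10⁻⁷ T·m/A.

Each side is a finite straight segment at perpendicular distance d = a/(2 tan(π/3)) = 0.01666 m from the centre, with end-angles ±π/3.
One side contributes B₁ = (μ₀I/4πd)·2 sin(π/3) = 4.46×10⁻⁵ T.
All 3 sides add in the same direction: B = 3 × 4.46×10⁻⁵ = 1.34×10⁻⁴ T.

B ≈ 134 μT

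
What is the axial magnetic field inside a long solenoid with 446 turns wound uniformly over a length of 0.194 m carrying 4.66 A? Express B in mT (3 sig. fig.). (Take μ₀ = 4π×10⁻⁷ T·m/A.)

Inside a long solenoid, B = μ₀nI with n = 2299 turns/m.
B = 4π×10⁻⁷ × 2299 × 4.66 = 1.35×10⁻² T.

B ≈ 13.5 mT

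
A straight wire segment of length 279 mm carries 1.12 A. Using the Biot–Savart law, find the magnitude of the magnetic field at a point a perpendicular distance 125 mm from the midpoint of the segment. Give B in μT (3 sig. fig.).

For a finite straight segment, B = (μ₀I/4πd)(sinθ₁ + sinθ₂), where θ₁, θ₂ are the angles from the perpendicular to each end.
The perpendicular from the point meets the wire at its midpoint, so each end is L/2 = 0.1395 m away along the wire.
sinθ₁ = 0.1395/√(0.1395²+0.125²) = 0.7448; sinθ₂ = 0.1395/√(0.1395²+0.125²) = 0.7448.
B = (4π×10⁻⁷ × 1.12) / (4π × 0.125) × (0.7448 + 0.7448) = 1.33×10⁻⁶ T.

B ≈ 1.33 μT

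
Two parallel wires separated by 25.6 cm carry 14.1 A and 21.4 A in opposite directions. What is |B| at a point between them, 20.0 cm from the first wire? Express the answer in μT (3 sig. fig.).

B ≈ 90.5 μT

Each long wire gives B = μ₀I/(2πd). Distances are d₁ = 0.2 m and d₂ = 0.056 m.
B₁ = 1.41×10⁻⁵ T, B₂ = 7.64×10⁻⁵ T.
Between antiparallel currents both contributions point the same way, so they add. B = B₁ + B₂ = 1.41×10⁻⁵ + 7.64×10⁻⁵ = 9.05×10⁻⁵ T.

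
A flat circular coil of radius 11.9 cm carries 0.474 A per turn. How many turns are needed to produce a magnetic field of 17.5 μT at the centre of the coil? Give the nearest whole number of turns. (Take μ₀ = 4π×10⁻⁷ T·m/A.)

For an N-turn coil, B = Nμ₀I/(2R). A single turn gives B₁ = 2.50×10⁻⁶ T with R = 0.119 m.
N = B/B₁ = 1.75×10⁻⁵ / 2.50×10⁻⁶ = 6.99.

N = 7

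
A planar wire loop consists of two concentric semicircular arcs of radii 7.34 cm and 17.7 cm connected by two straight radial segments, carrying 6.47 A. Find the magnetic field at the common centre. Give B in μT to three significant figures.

The radial connectors point toward the centre, so dl × r̂ = 0 and they contribute nothing.
Each semicircle gives μ₀I/(4R): inner arc 2.77×10⁻⁵ T, outer arc 1.15×10⁻⁵ T.
The two arcs carry current in opposite angular senses, so their fields oppose: B = |2.77×10⁻⁵ − 1.15×10⁻⁵| = 1.62×10⁻⁵ T.

B ≈ 16.2 μT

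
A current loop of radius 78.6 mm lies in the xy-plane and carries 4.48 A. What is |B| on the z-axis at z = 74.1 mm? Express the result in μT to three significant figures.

B ≈ 13.8 μT

On the axis of a circular loop, B = μ₀IR² / [2(R²+z²)^(3/2)].
R² + z² = (0.0786)² + (0.0741)² = 0.01167 m², and (R²+z²)^(3/2) = 1.26×10⁻³ m³.
B = (4π×10⁻⁷ × 4.48 × 0.006178) / (2 × 1.26×10⁻³) = 1.38×10⁻⁵ T.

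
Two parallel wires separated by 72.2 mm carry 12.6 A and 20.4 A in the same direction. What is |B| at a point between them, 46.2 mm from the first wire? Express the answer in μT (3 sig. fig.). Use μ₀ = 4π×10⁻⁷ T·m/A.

Each long wire gives B = μ₀I/(2πd). Distances are d₁ = 0.0462 m and d₂ = 0.026 m.
B₁ = 5.45×10⁻⁵ T, B₂ = 1.57×10⁻⁴ T.
Between parallel currents the two contributions point in opposite directions, so they subtract. B = |B₁ − B₂| = |5.45×10⁻⁵ − 1.57×10⁻⁴| = 1.02×10⁻⁴ T.

B ≈ 102 μT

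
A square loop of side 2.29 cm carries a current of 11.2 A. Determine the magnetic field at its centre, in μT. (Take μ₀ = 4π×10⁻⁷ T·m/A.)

Each side is a finite straight segment at perpendicular distance d = a/(2 tan(π/4)) = 0.01145 m from the centre, with end-angles ±π/4.
One side contributes B₁ = (μ₀I/4πd)·2 sin(π/4) = 1.38×10⁻⁴ T.
All 4 sides add in the same direction: B = 4 × 1.38×10⁻⁴ = 5.53×10⁻⁴ T.

B ≈ 553 μT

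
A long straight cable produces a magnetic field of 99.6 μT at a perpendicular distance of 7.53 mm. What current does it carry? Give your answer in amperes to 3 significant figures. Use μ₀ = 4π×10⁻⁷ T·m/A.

I ≈ 3.75 A

For a long straight wire B = μ₀I/(2πd), so I = 2πdB/μ₀.
I = 2π × 0.00753 × 9.96×10⁻⁵ / (4π×10⁻⁷) = 3.75 A.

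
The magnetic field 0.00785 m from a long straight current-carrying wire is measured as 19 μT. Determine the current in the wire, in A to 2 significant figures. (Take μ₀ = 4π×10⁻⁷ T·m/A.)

I ≈ 0.75 A

For a long straight wire B = μ₀I/(2πd), so I = 2πdB/μ₀.
I = 2π × 0.00785 × 1.90×10⁻⁵ / (4π×10⁻⁷) = 0.746 A.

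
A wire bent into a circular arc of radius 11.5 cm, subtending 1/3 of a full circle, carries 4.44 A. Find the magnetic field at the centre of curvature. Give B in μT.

B ≈ 8.09 μT

The Biot–Savart field of a circular arc at its centre is B = μ₀Iφ/(4πR), with φ = 2.094 rad.
B = (4π×10⁻⁷ × 4.44 × 2.094) / (4π × 0.115) = 8.09×10⁻⁶ T.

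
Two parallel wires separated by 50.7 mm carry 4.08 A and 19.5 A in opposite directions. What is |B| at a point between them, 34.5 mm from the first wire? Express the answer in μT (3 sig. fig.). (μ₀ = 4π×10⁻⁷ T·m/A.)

Each long wire gives B = μ₀I/(2πd). Distances are d₁ = 0.0345 m and d₂ = 0.0162 m.
B₁ = 2.37×10⁻⁵ T, B₂ = 2.41×10⁻⁴ T.
Between antiparallel currents both contributions point the same way, so they add. B = B₁ + B₂ = 2.37×10⁻⁵ + 2.41×10⁻⁴ = 2.64×10⁻⁴ T.

B ≈ 264 μT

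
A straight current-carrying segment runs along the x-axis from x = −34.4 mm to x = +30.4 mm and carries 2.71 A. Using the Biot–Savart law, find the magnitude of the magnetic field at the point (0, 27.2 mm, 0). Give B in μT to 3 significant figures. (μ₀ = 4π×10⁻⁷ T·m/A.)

B ≈ 15.2 μT

For a finite straight segment, B = (μ₀I/4πd)(sinθ₁ + sinθ₂), where θ₁, θ₂ are the angles from the perpendicular to each end.
The perpendicular distance is d = 0.0272 m; the end-offsets along the wire are a = 0.0344 m and b = 0.0304 m.
sinθ₁ = 0.0344/√(0.0344²+0.0272²) = 0.7844; sinθ₂ = 0.0304/√(0.0304²+0.0272²) = 0.7452.
B = (4π×10⁻⁷ × 2.71) / (4π × 0.0272) × (0.7844 + 0.7452) = 1.52×10⁻⁵ T.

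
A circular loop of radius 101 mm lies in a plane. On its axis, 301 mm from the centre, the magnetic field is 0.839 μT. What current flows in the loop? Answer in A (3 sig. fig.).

I ≈ 4.19 A

On the axis of a loop, B = μ₀IR²/[2(R²+z²)^(3/2)], so I = 2B(R²+z²)^(3/2)/(μ₀R²).
R² + z² = 0.0102 + 0.0906 = 0.1008 m²; raised to 3/2 gives 3.20×10⁻² m³.
I = 2 × 8.39×10⁻⁷ × 3.20×10⁻² / (1.26×10⁻⁶ × 0.0102) = 4.19 A.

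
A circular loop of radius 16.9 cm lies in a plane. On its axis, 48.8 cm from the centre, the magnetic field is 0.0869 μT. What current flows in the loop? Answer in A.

On the axis of a loop, B = μ₀IR²/[2(R²+z²)^(3/2)], so I = 2B(R²+z²)^(3/2)/(μ₀R²).
R² + z² = 0.02856 + 0.2381 = 0.2667 m²; raised to 3/2 gives 0.138 m³.
I = 2 × 8.69×10⁻⁸ × 0.138 / (1.26×10⁻⁶ × 0.02856) = 0.667 A.

I ≈ 0.667 A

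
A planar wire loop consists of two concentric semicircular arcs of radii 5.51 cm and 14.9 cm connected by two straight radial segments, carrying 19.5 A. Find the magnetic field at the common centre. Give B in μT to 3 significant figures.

The radial connectors point toward the centre, so dl × r̂ = 0 and they contribute nothing.
Each semicircle gives μ₀I/(4R): inner arc 1.11×10⁻⁴ T, outer arc 4.11×10⁻⁵ T.
The two arcs carry current in opposite angular senses, so their fields oppose: B = |1.11×10⁻⁴ − 4.11×10⁻⁵| = 7.01×10⁻⁵ T.

B ≈ 70.1 μT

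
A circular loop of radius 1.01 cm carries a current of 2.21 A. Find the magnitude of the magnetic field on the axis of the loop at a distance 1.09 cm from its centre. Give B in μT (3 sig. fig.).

On the axis of a circular loop, B = μ₀IR² / [2(R²+z²)^(3/2)].
R² + z² = (0.0101)² + (0.0109)² = 0.0002208 m², and (R²+z²)^(3/2) = 3.28×10⁻⁶ m³.
B = (4π×10⁻⁷ × 2.21 × 0.000102) / (2 × 3.28×10⁻⁶) = 4.32×10⁻⁵ T.

B ≈ 43.2 μT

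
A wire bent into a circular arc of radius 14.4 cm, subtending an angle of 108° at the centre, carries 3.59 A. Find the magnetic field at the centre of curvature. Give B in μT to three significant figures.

The Biot–Savart field of a circular arc at its centre is B = μ₀Iφ/(4πR), with φ = 1.885 rad.
B = (4π×10⁻⁷ × 3.59 × 1.885) / (4π × 0.144) = 4.70×10⁻⁶ T.

B ≈ 4.70 μT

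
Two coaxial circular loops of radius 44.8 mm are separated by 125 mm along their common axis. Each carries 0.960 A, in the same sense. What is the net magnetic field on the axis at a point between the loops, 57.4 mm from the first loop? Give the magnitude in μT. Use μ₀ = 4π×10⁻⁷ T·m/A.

B ≈ 5.41 μT

Each loop contributes B = μ₀IR²/[2(R²+z²)^(3/2)] on the axis, with z measured from that loop.
Loop 1 (z = 0.0574 m): B₁ = 3.14×10⁻⁶ T. Loop 2 (z = 0.0676 m): B₂ = 2.27×10⁻⁶ T.
The fields add: B = B₁ + B₂ = 5.41×10⁻⁶ T.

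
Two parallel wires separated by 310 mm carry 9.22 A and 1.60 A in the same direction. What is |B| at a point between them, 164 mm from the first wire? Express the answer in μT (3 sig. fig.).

Each long wire gives B = μ₀I/(2πd). Distances are d₁ = 0.164 m and d₂ = 0.146 m.
B₁ = 1.12×10⁻⁵ T, B₂ = 2.19×10⁻⁶ T.
Between parallel currents the two contributions point in opposite directions, so they subtract. B = |B₁ − B₂| = |1.12×10⁻⁵ − 2.19×10⁻⁶| = 9.05×10⁻⁶ T.

B ≈ 9.05 μT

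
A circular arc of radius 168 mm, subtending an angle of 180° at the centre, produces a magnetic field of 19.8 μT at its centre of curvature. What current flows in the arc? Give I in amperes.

For a circular arc, B = μ₀Iφ/(4πR) with φ in radians; here φ = 3.142 rad.
So I = 4πRB/(μ₀φ) = 4π × 0.168 × 1.98×10⁻⁵ / (4π×10⁻⁷ × 3.142) = 10.6 A.

I ≈ 10.6 A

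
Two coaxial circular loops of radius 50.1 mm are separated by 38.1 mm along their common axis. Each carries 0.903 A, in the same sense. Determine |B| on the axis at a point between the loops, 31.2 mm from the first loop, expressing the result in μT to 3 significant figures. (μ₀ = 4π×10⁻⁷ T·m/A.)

B ≈ 17.9 μT

Each loop contributes B = μ₀IR²/[2(R²+z²)^(3/2)] on the axis, with z measured from that loop.
Loop 1 (z = 0.0312 m): B₁ = 6.93×10⁻⁶ T. Loop 2 (z = 0.0069 m): B₂ = 1.10×10⁻⁵ T.
The fields add: B = B₁ + B₂ = 1.79×10⁻⁵ T.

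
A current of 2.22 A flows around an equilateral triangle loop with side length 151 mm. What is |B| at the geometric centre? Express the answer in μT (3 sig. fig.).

Each side is a finite straight segment at perpendicular distance d = a/(2 tan(π/3)) = 0.04359 m from the centre, with end-angles ±π/3.
One side contributes B₁ = (μ₀I/4πd)·2 sin(π/3) = 8.82×10⁻⁶ T.
All 3 sides add in the same direction: B = 3 × 8.82×10⁻⁶ = 2.65×10⁻⁵ T.

B ≈ 26.5 μT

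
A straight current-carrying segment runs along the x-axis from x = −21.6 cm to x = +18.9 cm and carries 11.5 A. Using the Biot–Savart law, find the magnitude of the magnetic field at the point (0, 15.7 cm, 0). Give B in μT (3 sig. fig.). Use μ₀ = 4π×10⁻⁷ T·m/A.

For a finite straight segment, B = (μ₀I/4πd)(sinθ₁ + sinθ₂), where θ₁, θ₂ are the angles from the perpendicular to each end.
The perpendicular distance is d = 0.157 m; the end-offsets along the wire are a = 0.216 m and b = 0.189 m.
sinθ₁ = 0.216/√(0.216²+0.157²) = 0.8089; sinθ₂ = 0.189/√(0.189²+0.157²) = 0.7692.
B = (4π×10⁻⁷ × 11.5) / (4π × 0.157) × (0.8089 + 0.7692) = 1.16×10⁻⁵ T.

B ≈ 11.6 μT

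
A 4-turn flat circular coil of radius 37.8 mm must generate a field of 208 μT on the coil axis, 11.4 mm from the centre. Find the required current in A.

For an N-turn coil, B = Nμ₀IR²/[2(R²+z²)^(3/2)] with R = 0.0378 m, z = 0.0114 m, so I = 2B(R²+z²)^(3/2)/(Nμ₀R²) = 2 × 2.08×10⁻⁴ × 6.15×10⁻⁵ / (4 × 4π×10⁻⁷ × 0.001429) = 3.56 A.

I ≈ 3.56 A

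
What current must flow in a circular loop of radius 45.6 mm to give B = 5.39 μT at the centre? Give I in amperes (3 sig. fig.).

I ≈ 0.391 A

At the centre of a circular loop B = μ₀I/(2R), so I = 2RB/μ₀.
With R = 0.0456 m, I = 2 × 0.0456 × 5.39×10⁻⁶ / (4π×10⁻⁷) = 0.391 A.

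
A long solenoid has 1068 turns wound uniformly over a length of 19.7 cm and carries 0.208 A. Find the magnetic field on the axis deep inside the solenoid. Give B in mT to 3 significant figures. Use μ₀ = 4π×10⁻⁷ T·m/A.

Inside a long solenoid, B = μ₀nI with n = 5421 turns/m.
B = 4π×10⁻⁷ × 5421 × 0.208 = 1.42×10⁻³ T.

B ≈ 1.42 mT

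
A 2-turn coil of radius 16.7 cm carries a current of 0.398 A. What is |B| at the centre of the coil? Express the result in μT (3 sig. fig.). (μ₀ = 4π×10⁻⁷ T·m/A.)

For an N-turn flat coil, B = Nμ₀I/(2R) with R = 0.167 m.
B = 2 × 1.50×10⁻⁶ T = 2.99×10⁻⁶ T.

B ≈ 2.99 μT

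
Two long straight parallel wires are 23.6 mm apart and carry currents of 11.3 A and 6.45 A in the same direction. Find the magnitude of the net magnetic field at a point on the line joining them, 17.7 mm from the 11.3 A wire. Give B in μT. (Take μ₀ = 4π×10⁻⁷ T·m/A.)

Each long wire gives B = μ₀I/(2πd). Distances are d₁ = 0.0177 m and d₂ = 0.0059 m.
B₁ = 1.28×10⁻⁴ T, B₂ = 2.19×10⁻⁴ T.
Between parallel currents the two contributions point in opposite directions, so they subtract. B = |B₁ − B₂| = |1.28×10⁻⁴ − 2.19×10⁻⁴| = 9.10×10⁻⁵ T.

B ≈ 91.0 μT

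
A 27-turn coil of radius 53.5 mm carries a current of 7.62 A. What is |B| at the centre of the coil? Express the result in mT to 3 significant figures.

B ≈ 2.42 mT

For an N-turn flat coil, B = Nμ₀I/(2R) with R = 0.0535 m.
B = 27 × 8.95×10⁻⁵ T = 2.42×10⁻³ T.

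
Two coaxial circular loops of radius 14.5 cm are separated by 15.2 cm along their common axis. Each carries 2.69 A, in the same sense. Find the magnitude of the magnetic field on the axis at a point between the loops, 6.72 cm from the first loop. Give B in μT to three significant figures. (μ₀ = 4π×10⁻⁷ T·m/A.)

Each loop contributes B = μ₀IR²/[2(R²+z²)^(3/2)] on the axis, with z measured from that loop.
Loop 1 (z = 0.0672 m): B₁ = 8.71×10⁻⁶ T. Loop 2 (z = 0.0848 m): B₂ = 7.50×10⁻⁶ T.
The fields add: B = B₁ + B₂ = 1.62×10⁻⁵ T.

B ≈ 16.2 μT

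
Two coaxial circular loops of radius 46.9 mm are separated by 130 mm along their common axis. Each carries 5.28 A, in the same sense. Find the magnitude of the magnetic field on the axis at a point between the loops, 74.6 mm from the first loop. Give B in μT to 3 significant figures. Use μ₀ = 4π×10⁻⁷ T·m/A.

Each loop contributes B = μ₀IR²/[2(R²+z²)^(3/2)] on the axis, with z measured from that loop.
Loop 1 (z = 0.0746 m): B₁ = 1.07×10⁻⁵ T. Loop 2 (z = 0.0554 m): B₂ = 1.91×10⁻⁵ T.
The fields add: B = B₁ + B₂ = 2.97×10⁻⁵ T.

B ≈ 29.7 μT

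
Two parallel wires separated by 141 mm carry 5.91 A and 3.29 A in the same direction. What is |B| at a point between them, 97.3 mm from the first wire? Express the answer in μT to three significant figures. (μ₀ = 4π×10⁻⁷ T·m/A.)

Each long wire gives B = μ₀I/(2πd). Distances are d₁ = 0.0973 m and d₂ = 0.0437 m.
B₁ = 1.21×10⁻⁵ T, B₂ = 1.51×10⁻⁵ T.
Between parallel currents the two contributions point in opposite directions, so they subtract. B = |B₁ − B₂| = |1.21×10⁻⁵ − 1.51×10⁻⁵| = 2.91×10⁻⁶ T.

B ≈ 2.91 μT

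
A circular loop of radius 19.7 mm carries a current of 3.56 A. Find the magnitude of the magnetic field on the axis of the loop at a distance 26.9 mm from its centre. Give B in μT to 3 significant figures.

B ≈ 23.4 μT

On the axis of a circular loop, B = μ₀IR² / [2(R²+z²)^(3/2)].
R² + z² = (0.0197)² + (0.0269)² = 0.001112 m², and (R²+z²)^(3/2) = 3.71×10⁻⁵ m³.
B = (4π×10⁻⁷ × 3.56 × 0.0003881) / (2 × 3.71×10⁻⁵) = 2.34×10⁻⁵ T.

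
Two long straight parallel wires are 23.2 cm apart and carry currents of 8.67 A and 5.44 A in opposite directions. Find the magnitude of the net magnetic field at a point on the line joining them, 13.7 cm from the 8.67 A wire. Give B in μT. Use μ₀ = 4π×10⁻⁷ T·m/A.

Each long wire gives B = μ₀I/(2πd). Distances are d₁ = 0.137 m and d₂ = 0.095 m.
B₁ = 1.27×10⁻⁵ T, B₂ = 1.15×10⁻⁵ T.
Between antiparallel currents both contributions point the same way, so they add. B = B₁ + B₂ = 1.27×10⁻⁵ + 1.15×10⁻⁵ = 2.41×10⁻⁵ T.

B ≈ 24.1 μT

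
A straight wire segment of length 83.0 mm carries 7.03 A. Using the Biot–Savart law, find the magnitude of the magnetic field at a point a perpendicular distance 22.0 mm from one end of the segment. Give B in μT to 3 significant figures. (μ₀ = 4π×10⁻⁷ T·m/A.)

B ≈ 30.9 μT

For a finite straight segment, B = (μ₀I/4πd)(sinθ₁ + sinθ₂), where θ₁, θ₂ are the angles from the perpendicular to each end.
The perpendicular foot is at one end, so the two end-offsets along the wire are 0 and L = 0.083 m.
sinθ₁ = 0/√(0²+0.022²) = 0.0000; sinθ₂ = 0.083/√(0.083²+0.022²) = 0.9666.
B = (4π×10⁻⁷ × 7.03) / (4π × 0.022) × (0.0000 + 0.9666) = 3.09×10⁻⁵ T.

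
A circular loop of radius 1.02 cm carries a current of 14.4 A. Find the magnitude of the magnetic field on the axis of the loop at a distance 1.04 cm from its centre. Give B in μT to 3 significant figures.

B ≈ 305 μT

On the axis of a circular loop, B = μ₀IR² / [2(R²+z²)^(3/2)].
R² + z² = (0.0102)² + (0.0104)² = 0.0002122 m², and (R²+z²)^(3/2) = 3.09×10⁻⁶ m³.
B = (4π×10⁻⁷ × 14.4 × 0.000104) / (2 × 3.09×10⁻⁶) = 3.05×10⁻⁴ T.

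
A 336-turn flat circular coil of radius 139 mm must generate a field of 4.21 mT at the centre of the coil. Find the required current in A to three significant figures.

For an N-turn coil, B = Nμ₀I/(2R) with R = 0.139 m, so I = 2RB/(Nμ₀) = 2 × 0.139 × 4.21×10⁻³ / (336 × 4π×10⁻⁷) = 2.77 A.

I ≈ 2.77 A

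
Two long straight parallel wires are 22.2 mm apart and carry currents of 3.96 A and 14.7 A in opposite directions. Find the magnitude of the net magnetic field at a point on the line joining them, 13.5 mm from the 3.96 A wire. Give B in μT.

Each long wire gives B = μ₀I/(2πd). Distances are d₁ = 0.0135 m and d₂ = 0.0087 m.
B₁ = 5.87×10⁻⁵ T, B₂ = 3.38×10⁻⁴ T.
Between antiparallel currents both contributions point the same way, so they add. B = B₁ + B₂ = 5.87×10⁻⁵ + 3.38×10⁻⁴ = 3.97×10⁻⁴ T.

B ≈ 397 μT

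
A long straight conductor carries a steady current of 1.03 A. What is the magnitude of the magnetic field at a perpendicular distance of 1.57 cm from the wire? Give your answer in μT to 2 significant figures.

B ≈ 13 μT

For an infinitely long straight wire, B = μ₀I/(2πd).
B = (4π×10⁻⁷ × 1.03) / (2π × 0.0157) = 1.31×10⁻⁵ T.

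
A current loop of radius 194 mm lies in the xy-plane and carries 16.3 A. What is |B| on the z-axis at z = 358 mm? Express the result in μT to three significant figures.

On the axis of a circular loop, B = μ₀IR² / [2(R²+z²)^(3/2)].
R² + z² = (0.194)² + (0.358)² = 0.1658 m², and (R²+z²)^(3/2) = 6.75×10⁻² m³.
B = (4π×10⁻⁷ × 16.3 × 0.03764) / (2 × 6.75×10⁻²) = 5.71×10⁻⁶ T.

B ≈ 5.71 μT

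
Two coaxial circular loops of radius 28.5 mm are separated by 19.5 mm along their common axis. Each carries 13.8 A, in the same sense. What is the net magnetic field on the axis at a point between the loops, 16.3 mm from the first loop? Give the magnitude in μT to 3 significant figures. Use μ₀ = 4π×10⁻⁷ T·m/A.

Each loop contributes B = μ₀IR²/[2(R²+z²)^(3/2)] on the axis, with z measured from that loop.
Loop 1 (z = 0.0163 m): B₁ = 1.99×10⁻⁴ T. Loop 2 (z = 0.0032 m): B₂ = 2.99×10⁻⁴ T.
The fields add: B = B₁ + B₂ = 4.98×10⁻⁴ T.

B ≈ 498 μT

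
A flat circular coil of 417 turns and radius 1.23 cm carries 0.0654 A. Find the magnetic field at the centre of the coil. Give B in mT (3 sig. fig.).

For an N-turn flat coil, B = Nμ₀I/(2R) with R = 0.0123 m.
B = 417 × 3.34×10⁻⁶ T = 1.39×10⁻³ T.

B ≈ 1.39 mT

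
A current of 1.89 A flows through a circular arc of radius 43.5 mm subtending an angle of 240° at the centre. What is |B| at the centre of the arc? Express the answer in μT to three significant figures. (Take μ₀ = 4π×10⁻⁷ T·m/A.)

The Biot–Savart field of a circular arc at its centre is B = μ₀Iφ/(4πR), with φ = 4.189 rad.
B = (4π×10⁻⁷ × 1.89 × 4.189) / (4π × 0.0435) = 1.82×10⁻⁵ T.

B ≈ 18.2 μT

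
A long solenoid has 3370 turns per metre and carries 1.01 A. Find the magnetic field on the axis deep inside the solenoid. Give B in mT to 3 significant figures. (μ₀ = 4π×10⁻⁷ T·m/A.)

Inside a long solenoid, B = μ₀nI with n = 3370 turns/m.
B = 4π×10⁻⁷ × 3370 × 1.01 = 4.28×10⁻³ T.

B ≈ 4.28 mT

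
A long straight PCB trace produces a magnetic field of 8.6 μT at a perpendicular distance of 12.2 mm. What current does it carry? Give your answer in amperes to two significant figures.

For a long straight wire B = μ₀I/(2πd), so I = 2πdB/μ₀.
I = 2π × 0.0122 × 8.60×10⁻⁶ / (4π×10⁻⁷) = 0.525 A.

I ≈ 0.52 A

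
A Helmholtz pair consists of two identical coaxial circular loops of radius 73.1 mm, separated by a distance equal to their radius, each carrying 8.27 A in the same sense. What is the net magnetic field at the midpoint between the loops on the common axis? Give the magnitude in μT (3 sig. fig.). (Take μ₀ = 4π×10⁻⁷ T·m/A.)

B ≈ 102 μT

Each loop contributes B = μ₀IR²/[2(R²+z²)^(3/2)] on the axis, with z measured from that loop.
Loop 1 (z = 0.03655 m): B₁ = 5.09×10⁻⁵ T. Loop 2 (z = 0.03655 m): B₂ = 5.09×10⁻⁵ T.
The fields add: B = B₁ + B₂ = 1.02×10⁻⁴ T.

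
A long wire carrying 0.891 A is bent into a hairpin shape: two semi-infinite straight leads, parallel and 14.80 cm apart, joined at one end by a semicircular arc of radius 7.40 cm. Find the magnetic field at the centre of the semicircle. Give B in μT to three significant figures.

B ≈ 6.19 μT

The semicircular arc contributes B_arc = μ₀I·π/(4πR) = μ₀I/(4R) = 3.78×10⁻⁶ T.
Each semi-infinite lead is at perpendicular distance R = 0.074 m from the centre, with the perpendicular foot at its near end, so it contributes μ₀I/(4πR); both point the same way, together 2.41×10⁻⁶ T.
Arc and leads all point the same direction: B = 3.78×10⁻⁶ + 2.41×10⁻⁶ = 6.19×10⁻⁶ T.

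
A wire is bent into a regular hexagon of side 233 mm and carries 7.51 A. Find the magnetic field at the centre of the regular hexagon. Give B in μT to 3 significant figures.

B ≈ 22.3 μT

Each side is a finite straight segment at perpendicular distance d = a/(2 tan(π/6)) = 0.2018 m from the centre, with end-angles ±π/6.
One side contributes B₁ = (μ₀I/4πd)·2 sin(π/6) = 3.72×10⁻⁶ T.
All 6 sides add in the same direction: B = 6 × 3.72×10⁻⁶ = 2.23×10⁻⁵ T.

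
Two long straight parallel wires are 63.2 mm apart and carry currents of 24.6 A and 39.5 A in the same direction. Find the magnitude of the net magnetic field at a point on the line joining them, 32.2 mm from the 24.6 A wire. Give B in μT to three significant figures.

Each long wire gives B = μ₀I/(2πd). Distances are d₁ = 0.0322 m and d₂ = 0.031 m.
B₁ = 1.53×10⁻⁴ T, B₂ = 2.55×10⁻⁴ T.
Between parallel currents the two contributions point in opposite directions, so they subtract. B = |B₁ − B₂| = |1.53×10⁻⁴ − 2.55×10⁻⁴| = 1.02×10⁻⁴ T.

B ≈ 102 μT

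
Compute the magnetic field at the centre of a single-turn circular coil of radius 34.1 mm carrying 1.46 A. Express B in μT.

B ≈ 26.9 μT

At the centre of a circular loop the Biot–Savart law gives B = μ₀I/(2R).
B = (4π×10⁻⁷ × 1.46) / (2 × 0.0341) = 2.69×10⁻⁵ T.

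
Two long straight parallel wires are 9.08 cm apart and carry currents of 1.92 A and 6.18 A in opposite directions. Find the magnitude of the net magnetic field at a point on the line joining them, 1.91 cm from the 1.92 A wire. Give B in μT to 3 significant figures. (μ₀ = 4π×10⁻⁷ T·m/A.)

B ≈ 37.3 μT

Each long wire gives B = μ₀I/(2πd). Distances are d₁ = 0.0191 m and d₂ = 0.0717 m.
B₁ = 2.01×10⁻⁵ T, B₂ = 1.72×10⁻⁵ T.
Between antiparallel currents both contributions point the same way, so they add. B = B₁ + B₂ = 2.01×10⁻⁵ + 1.72×10⁻⁵ = 3.73×10⁻⁵ T.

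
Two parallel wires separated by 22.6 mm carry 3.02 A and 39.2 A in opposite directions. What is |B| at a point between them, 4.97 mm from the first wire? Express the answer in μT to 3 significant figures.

Each long wire gives B = μ₀I/(2πd). Distances are d₁ = 0.00497 m and d₂ = 0.01763 m.
B₁ = 1.22×10⁻⁴ T, B₂ = 4.45×10⁻⁴ T.
Between antiparallel currents both contributions point the same way, so they add. B = B₁ + B₂ = 1.22×10⁻⁴ + 4.45×10⁻⁴ = 5.66×10⁻⁴ T.

B ≈ 566 μT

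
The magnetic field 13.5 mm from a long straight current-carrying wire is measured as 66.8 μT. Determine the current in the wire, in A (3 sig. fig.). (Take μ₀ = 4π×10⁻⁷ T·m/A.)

I ≈ 4.51 A

For a long straight wire B = μ₀I/(2πd), so I = 2πdB/μ₀.
I = 2π × 0.0135 × 6.68×10⁻⁵ / (4π×10⁻⁷) = 4.51 A.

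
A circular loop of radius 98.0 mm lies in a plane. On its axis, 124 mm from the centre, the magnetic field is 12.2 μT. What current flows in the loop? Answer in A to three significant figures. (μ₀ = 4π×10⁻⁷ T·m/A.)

I ≈ 7.98 A

On the axis of a loop, B = μ₀IR²/[2(R²+z²)^(3/2)], so I = 2B(R²+z²)^(3/2)/(μ₀R²).
R² + z² = 0.009604 + 0.01538 = 0.02498 m²; raised to 3/2 gives 3.95×10⁻³ m³.
I = 2 × 1.22×10⁻⁵ × 3.95×10⁻³ / (1.26×10⁻⁶ × 0.009604) = 7.98 A.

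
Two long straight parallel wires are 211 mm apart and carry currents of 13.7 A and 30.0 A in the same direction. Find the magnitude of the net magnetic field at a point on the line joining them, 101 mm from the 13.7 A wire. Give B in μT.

B ≈ 27.4 μT

Each long wire gives B = μ₀I/(2πd). Distances are d₁ = 0.101 m and d₂ = 0.11 m.
B₁ = 2.71×10⁻⁵ T, B₂ = 5.45×10⁻⁵ T.
Between parallel currents the two contributions point in opposite directions, so they subtract. B = |B₁ − B₂| = |2.71×10⁻⁵ − 5.45×10⁻⁵| = 2.74×10⁻⁵ T.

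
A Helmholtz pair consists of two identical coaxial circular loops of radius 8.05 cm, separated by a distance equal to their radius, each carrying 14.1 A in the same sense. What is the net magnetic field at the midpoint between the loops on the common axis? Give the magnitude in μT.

Each loop contributes B = μ₀IR²/[2(R²+z²)^(3/2)] on the axis, with z measured from that loop.
Loop 1 (z = 0.04025 m): B₁ = 7.87×10⁻⁵ T. Loop 2 (z = 0.04025 m): B₂ = 7.87×10⁻⁵ T.
The fields add: B = B₁ + B₂ = 1.57×10⁻⁴ T.

B ≈ 157 μT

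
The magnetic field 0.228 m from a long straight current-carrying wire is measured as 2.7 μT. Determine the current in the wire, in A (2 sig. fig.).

I ≈ 3.1 A

For a long straight wire B = μ₀I/(2πd), so I = 2πdB/μ₀.
I = 2π × 0.228 × 2.70×10⁻⁶ / (4π×10⁻⁷) = 3.08 A.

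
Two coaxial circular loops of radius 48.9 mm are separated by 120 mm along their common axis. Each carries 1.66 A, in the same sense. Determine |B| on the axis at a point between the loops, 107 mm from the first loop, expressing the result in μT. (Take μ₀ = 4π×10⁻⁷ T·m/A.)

B ≈ 20.8 μT

Each loop contributes B = μ₀IR²/[2(R²+z²)^(3/2)] on the axis, with z measured from that loop.
Loop 1 (z = 0.107 m): B₁ = 1.53×10⁻⁶ T. Loop 2 (z = 0.013 m): B₂ = 1.93×10⁻⁵ T.
The fields add: B = B₁ + B₂ = 2.08×10⁻⁵ T.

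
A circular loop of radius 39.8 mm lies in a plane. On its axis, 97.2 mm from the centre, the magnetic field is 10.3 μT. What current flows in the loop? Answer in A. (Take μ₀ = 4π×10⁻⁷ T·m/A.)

I ≈ 12.0 A

On the axis of a loop, B = μ₀IR²/[2(R²+z²)^(3/2)], so I = 2B(R²+z²)^(3/2)/(μ₀R²).
R² + z² = 0.001584 + 0.009448 = 0.01103 m²; raised to 3/2 gives 1.16×10⁻³ m³.
I = 2 × 1.03×10⁻⁵ × 1.16×10⁻³ / (1.26×10⁻⁶ × 0.001584) = 12.0 A.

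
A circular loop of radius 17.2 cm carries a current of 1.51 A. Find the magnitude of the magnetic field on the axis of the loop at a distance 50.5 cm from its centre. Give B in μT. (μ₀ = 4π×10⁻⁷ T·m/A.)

On the axis of a circular loop, B = μ₀IR² / [2(R²+z²)^(3/2)].
R² + z² = (0.172)² + (0.505)² = 0.2846 m², and (R²+z²)^(3/2) = 0.152 m³.
B = (4π×10⁻⁷ × 1.51 × 0.02958) / (2 × 0.152) = 1.85×10⁻⁷ T.

B ≈ 0.185 μT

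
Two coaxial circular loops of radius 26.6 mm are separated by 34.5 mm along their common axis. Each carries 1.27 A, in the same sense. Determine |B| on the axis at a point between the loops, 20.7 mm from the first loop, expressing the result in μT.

Each loop contributes B = μ₀IR²/[2(R²+z²)^(3/2)] on the axis, with z measured from that loop.
Loop 1 (z = 0.0207 m): B₁ = 1.47×10⁻⁵ T. Loop 2 (z = 0.0138 m): B₂ = 2.10×10⁻⁵ T.
The fields add: B = B₁ + B₂ = 3.57×10⁻⁵ T.

B ≈ 35.7 μT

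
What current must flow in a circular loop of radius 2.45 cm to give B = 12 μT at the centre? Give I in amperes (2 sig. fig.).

At the centre of a circular loop B = μ₀I/(2R), so I = 2RB/μ₀.
With R = 0.0245 m, I = 2 × 0.0245 × 1.20×10⁻⁵ / (4π×10⁻⁷) = 0.468 A.

I ≈ 0.47 A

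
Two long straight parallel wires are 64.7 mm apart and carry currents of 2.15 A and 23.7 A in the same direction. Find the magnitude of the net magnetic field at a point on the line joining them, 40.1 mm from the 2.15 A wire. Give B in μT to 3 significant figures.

B ≈ 182 μT

Each long wire gives B = μ₀I/(2πd). Distances are d₁ = 0.0401 m and d₂ = 0.0246 m.
B₁ = 1.07×10⁻⁵ T, B₂ = 1.93×10⁻⁴ T.
Between parallel currents the two contributions point in opposite directions, so they subtract. B = |B₁ − B₂| = |1.07×10⁻⁵ − 1.93×10⁻⁴| = 1.82×10⁻⁴ T.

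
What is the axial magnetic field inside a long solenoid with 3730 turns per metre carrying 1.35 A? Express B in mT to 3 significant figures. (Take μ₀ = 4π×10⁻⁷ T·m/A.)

Inside a long solenoid, B = μ₀nI with n = 3730 turns/m.
B = 4π×10⁻⁷ × 3730 × 1.35 = 6.33×10⁻³ T.

B ≈ 6.33 mT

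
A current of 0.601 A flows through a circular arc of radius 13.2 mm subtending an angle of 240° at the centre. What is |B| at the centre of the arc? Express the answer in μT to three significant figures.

B ≈ 19.1 μT

The Biot–Savart field of a circular arc at its centre is B = μ₀Iφ/(4πR), with φ = 4.189 rad.
B = (4π×10⁻⁷ × 0.601 × 4.189) / (4π × 0.0132) = 1.91×10⁻⁵ T.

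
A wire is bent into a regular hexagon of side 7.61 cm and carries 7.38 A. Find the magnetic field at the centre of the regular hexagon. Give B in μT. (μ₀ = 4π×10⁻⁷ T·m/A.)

B ≈ 67.2 μT

Each side is a finite straight segment at perpendicular distance d = a/(2 tan(π/6)) = 0.0659 m from the centre, with end-angles ±π/6.
One side contributes B₁ = (μ₀I/4πd)·2 sin(π/6) = 1.12×10⁻⁵ T.
All 6 sides add in the same direction: B = 6 × 1.12×10⁻⁵ = 6.72×10⁻⁵ T.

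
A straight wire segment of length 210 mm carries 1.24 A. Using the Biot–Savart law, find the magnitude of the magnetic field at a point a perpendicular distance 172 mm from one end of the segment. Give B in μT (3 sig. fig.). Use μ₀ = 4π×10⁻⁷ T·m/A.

For a finite straight segment, B = (μ₀I/4πd)(sinθ₁ + sinθ₂), where θ₁, θ₂ are the angles from the perpendicular to each end.
The perpendicular foot is at one end, so the two end-offsets along the wire are 0 and L = 0.21 m.
sinθ₁ = 0/√(0²+0.172²) = 0.0000; sinθ₂ = 0.21/√(0.21²+0.172²) = 0.7736.
B = (4π×10⁻⁷ × 1.24) / (4π × 0.172) × (0.0000 + 0.7736) = 5.58×10⁻⁷ T.

B ≈ 0.558 μT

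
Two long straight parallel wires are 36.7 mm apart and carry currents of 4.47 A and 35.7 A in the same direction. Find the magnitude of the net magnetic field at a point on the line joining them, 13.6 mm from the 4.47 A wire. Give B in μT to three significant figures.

Each long wire gives B = μ₀I/(2πd). Distances are d₁ = 0.0136 m and d₂ = 0.0231 m.
B₁ = 6.57×10⁻⁵ T, B₂ = 3.09×10⁻⁴ T.
Between parallel currents the two contributions point in opposite directions, so they subtract. B = |B₁ − B₂| = |6.57×10⁻⁵ − 3.09×10⁻⁴| = 2.43×10⁻⁴ T.

B ≈ 243 μT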